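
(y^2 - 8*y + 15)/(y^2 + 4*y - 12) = (y^2 - 8*y + 15)/(y^2 + 4*y - 12)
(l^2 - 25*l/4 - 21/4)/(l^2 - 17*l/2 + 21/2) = (4*l + 3)/(2*(2*l - 3))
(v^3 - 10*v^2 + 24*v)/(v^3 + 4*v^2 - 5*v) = (v^2 - 10*v + 24)/(v^2 + 4*v - 5)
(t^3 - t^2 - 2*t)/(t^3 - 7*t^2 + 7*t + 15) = t*(t - 2)/(t^2 - 8*t + 15)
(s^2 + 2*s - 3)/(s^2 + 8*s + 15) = (s - 1)/(s + 5)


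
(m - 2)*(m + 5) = m^2 + 3*m - 10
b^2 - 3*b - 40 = (b - 8)*(b + 5)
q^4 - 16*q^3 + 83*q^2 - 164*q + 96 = (q - 8)*(q - 4)*(q - 3)*(q - 1)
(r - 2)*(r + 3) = r^2 + r - 6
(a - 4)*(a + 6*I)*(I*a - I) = I*a^3 - 6*a^2 - 5*I*a^2 + 30*a + 4*I*a - 24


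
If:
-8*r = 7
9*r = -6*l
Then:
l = 21/16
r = -7/8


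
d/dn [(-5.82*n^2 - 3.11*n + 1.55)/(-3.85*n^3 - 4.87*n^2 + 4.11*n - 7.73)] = (-22.407*n^4 - 23.947*n^3 - 21.1634*n^2 + 105.0742*n + 17.6698)/(14.8225*n^6 + 37.499*n^5 - 7.9301*n^4 + 19.4896*n^3 + 92.1823*n^2 - 63.5406*n + 59.7529)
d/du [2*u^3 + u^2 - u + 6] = 6*u^2 + 2*u - 1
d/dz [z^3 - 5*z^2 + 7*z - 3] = 3*z^2 - 10*z + 7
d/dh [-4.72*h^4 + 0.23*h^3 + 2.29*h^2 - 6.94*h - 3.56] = -18.88*h^3 + 0.69*h^2 + 4.58*h - 6.94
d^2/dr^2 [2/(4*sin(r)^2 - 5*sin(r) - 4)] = 2*(64*sin(r)^4 - 60*sin(r)^3 - 7*sin(r)^2 + 100*sin(r) - 82)/(5*sin(r) + 4*cos(r)^2)^3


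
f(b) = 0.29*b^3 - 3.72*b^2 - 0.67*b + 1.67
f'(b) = 0.87*b^2 - 7.44*b - 0.67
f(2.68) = -21.26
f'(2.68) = -14.36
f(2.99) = -25.84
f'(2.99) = -15.14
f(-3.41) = -50.80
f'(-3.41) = 34.82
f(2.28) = -15.76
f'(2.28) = -13.11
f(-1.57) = -7.57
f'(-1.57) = 13.16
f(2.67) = -21.12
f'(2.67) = -14.33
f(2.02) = -12.47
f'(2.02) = -12.15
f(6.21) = -76.50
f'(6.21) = -13.32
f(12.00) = -40.93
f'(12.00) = 35.33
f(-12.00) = -1027.09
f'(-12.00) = 213.89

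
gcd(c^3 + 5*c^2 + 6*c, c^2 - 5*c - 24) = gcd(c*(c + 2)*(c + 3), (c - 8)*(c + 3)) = c + 3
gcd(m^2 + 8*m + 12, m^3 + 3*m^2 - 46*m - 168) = m + 6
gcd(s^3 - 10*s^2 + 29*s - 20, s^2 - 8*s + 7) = s - 1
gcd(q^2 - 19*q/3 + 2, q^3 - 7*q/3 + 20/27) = q - 1/3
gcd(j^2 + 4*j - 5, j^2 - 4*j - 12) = 1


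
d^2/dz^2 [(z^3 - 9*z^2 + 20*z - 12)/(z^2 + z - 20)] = 4*(25*z^3 - 318*z^2 + 1182*z - 1726)/(z^6 + 3*z^5 - 57*z^4 - 119*z^3 + 1140*z^2 + 1200*z - 8000)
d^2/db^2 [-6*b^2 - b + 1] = -12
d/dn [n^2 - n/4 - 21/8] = 2*n - 1/4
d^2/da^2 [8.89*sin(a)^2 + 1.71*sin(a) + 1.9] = -1.71*sin(a) + 17.78*cos(2*a)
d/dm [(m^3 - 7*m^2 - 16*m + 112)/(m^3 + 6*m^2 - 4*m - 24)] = (13*m^4 + 24*m^3 - 284*m^2 - 1008*m + 832)/(m^6 + 12*m^5 + 28*m^4 - 96*m^3 - 272*m^2 + 192*m + 576)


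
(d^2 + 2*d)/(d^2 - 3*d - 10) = d/(d - 5)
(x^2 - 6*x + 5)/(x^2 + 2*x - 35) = (x - 1)/(x + 7)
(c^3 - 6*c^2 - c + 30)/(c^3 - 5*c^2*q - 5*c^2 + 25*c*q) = (-c^2 + c + 6)/(c*(-c + 5*q))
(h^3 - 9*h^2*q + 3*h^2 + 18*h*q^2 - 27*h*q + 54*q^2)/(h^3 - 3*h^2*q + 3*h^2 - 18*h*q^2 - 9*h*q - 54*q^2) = (h - 3*q)/(h + 3*q)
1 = 1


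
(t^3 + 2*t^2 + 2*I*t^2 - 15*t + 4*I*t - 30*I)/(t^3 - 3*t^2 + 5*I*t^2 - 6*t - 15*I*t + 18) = (t + 5)/(t + 3*I)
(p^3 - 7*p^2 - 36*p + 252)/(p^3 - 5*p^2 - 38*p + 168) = (p - 6)/(p - 4)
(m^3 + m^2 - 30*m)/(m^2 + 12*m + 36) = m*(m - 5)/(m + 6)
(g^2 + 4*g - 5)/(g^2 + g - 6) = (g^2 + 4*g - 5)/(g^2 + g - 6)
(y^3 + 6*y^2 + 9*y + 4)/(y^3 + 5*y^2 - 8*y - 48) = (y^2 + 2*y + 1)/(y^2 + y - 12)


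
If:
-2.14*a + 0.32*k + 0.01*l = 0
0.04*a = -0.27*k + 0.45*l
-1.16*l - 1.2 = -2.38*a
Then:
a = -0.52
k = -3.44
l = -2.11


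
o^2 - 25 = (o - 5)*(o + 5)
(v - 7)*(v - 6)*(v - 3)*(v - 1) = v^4 - 17*v^3 + 97*v^2 - 207*v + 126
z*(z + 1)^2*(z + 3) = z^4 + 5*z^3 + 7*z^2 + 3*z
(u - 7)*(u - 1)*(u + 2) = u^3 - 6*u^2 - 9*u + 14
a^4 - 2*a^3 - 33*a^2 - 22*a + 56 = (a - 7)*(a - 1)*(a + 2)*(a + 4)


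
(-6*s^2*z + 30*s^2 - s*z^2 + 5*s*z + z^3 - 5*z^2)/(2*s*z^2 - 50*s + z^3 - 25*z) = (-3*s + z)/(z + 5)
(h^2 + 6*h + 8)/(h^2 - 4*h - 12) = (h + 4)/(h - 6)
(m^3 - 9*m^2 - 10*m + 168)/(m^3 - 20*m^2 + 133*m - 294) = (m + 4)/(m - 7)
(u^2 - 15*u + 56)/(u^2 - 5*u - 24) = (u - 7)/(u + 3)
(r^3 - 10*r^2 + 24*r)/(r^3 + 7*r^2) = (r^2 - 10*r + 24)/(r*(r + 7))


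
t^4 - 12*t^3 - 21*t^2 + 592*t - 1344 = (t - 8)^2*(t - 3)*(t + 7)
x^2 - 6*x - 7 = (x - 7)*(x + 1)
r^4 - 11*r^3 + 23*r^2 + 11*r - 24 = (r - 8)*(r - 3)*(r - 1)*(r + 1)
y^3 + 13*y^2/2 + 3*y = y*(y + 1/2)*(y + 6)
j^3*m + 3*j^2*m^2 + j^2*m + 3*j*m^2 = j*(j + 3*m)*(j*m + m)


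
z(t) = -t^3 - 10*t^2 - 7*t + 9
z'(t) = -3*t^2 - 20*t - 7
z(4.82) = -369.04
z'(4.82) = -173.10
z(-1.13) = 5.58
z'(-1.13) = 11.77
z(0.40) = 4.54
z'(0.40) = -15.48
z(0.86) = -5.05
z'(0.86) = -26.42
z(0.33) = 5.57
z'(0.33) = -13.93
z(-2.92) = -30.93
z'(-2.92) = 25.82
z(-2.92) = -30.93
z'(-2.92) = 25.82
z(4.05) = -249.81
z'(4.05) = -137.21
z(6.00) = -609.00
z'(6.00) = -235.00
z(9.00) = -1593.00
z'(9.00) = -430.00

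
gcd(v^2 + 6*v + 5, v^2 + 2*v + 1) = v + 1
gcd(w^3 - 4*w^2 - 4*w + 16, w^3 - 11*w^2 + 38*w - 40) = w^2 - 6*w + 8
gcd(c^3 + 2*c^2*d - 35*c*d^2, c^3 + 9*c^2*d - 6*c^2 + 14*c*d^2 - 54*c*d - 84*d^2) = c + 7*d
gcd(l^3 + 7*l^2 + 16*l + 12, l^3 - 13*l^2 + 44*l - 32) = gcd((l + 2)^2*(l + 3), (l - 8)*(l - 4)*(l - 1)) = 1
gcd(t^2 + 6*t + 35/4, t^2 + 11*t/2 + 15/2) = t + 5/2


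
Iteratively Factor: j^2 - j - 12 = (j - 4)*(j + 3)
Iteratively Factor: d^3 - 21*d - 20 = (d + 4)*(d^2 - 4*d - 5) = (d + 1)*(d + 4)*(d - 5)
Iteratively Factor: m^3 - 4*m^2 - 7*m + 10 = (m - 5)*(m^2 + m - 2) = (m - 5)*(m - 1)*(m + 2)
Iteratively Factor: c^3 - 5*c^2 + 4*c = (c - 1)*(c^2 - 4*c) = (c - 4)*(c - 1)*(c)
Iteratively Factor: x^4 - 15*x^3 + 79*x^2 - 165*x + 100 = (x - 5)*(x^3 - 10*x^2 + 29*x - 20) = (x - 5)*(x - 1)*(x^2 - 9*x + 20) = (x - 5)^2*(x - 1)*(x - 4)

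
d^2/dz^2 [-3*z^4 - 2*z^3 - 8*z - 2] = 12*z*(-3*z - 1)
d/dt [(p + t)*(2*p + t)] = 3*p + 2*t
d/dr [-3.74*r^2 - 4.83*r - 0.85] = -7.48*r - 4.83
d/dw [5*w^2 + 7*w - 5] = 10*w + 7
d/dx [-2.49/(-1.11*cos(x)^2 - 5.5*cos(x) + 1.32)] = (5.5278*cos(x) + 13.695)*sin(x)/(1.11*cos(x)^2 + 5.5*cos(x) - 1.32)^2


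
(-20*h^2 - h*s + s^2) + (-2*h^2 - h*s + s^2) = -22*h^2 - 2*h*s + 2*s^2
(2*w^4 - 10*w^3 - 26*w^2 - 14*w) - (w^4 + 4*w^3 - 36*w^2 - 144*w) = w^4 - 14*w^3 + 10*w^2 + 130*w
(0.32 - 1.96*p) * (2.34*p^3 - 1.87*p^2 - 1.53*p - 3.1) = -4.5864*p^4 + 4.414*p^3 + 2.4004*p^2 + 5.5864*p - 0.992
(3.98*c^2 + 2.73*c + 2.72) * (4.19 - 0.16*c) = -0.6368*c^3 + 16.2394*c^2 + 11.0035*c + 11.3968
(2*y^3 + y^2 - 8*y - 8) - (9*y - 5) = 2*y^3 + y^2 - 17*y - 3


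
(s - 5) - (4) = s - 9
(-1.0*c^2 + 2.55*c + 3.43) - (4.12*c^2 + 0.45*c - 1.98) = -5.12*c^2 + 2.1*c + 5.41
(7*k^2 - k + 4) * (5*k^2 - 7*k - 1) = 35*k^4 - 54*k^3 + 20*k^2 - 27*k - 4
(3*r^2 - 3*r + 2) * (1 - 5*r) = -15*r^3 + 18*r^2 - 13*r + 2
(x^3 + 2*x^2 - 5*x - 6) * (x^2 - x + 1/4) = x^5 + x^4 - 27*x^3/4 - x^2/2 + 19*x/4 - 3/2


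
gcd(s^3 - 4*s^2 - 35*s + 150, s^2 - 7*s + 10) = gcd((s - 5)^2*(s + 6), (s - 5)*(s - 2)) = s - 5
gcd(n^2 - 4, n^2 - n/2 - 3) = n - 2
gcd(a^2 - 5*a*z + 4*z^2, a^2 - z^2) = -a + z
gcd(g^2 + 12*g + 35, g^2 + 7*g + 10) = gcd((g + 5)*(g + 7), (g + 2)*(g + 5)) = g + 5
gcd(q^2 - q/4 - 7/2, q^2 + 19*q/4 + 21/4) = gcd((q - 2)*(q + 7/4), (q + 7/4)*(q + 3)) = q + 7/4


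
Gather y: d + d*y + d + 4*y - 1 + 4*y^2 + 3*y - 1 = 2*d + 4*y^2 + y*(d + 7) - 2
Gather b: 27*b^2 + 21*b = 27*b^2 + 21*b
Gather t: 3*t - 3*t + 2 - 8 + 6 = 0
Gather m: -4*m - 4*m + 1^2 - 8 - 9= -8*m - 16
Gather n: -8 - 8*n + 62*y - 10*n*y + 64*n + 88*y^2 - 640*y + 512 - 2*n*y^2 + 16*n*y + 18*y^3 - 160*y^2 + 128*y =n*(-2*y^2 + 6*y + 56) + 18*y^3 - 72*y^2 - 450*y + 504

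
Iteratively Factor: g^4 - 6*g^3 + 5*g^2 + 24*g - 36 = (g + 2)*(g^3 - 8*g^2 + 21*g - 18) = (g - 3)*(g + 2)*(g^2 - 5*g + 6) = (g - 3)*(g - 2)*(g + 2)*(g - 3)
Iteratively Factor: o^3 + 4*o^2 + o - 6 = (o + 2)*(o^2 + 2*o - 3) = (o - 1)*(o + 2)*(o + 3)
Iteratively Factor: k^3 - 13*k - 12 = (k + 1)*(k^2 - k - 12) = (k + 1)*(k + 3)*(k - 4)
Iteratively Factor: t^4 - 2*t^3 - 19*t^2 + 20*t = (t - 1)*(t^3 - t^2 - 20*t) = (t - 1)*(t + 4)*(t^2 - 5*t) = t*(t - 1)*(t + 4)*(t - 5)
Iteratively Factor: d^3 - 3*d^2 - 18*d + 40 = (d - 2)*(d^2 - d - 20) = (d - 2)*(d + 4)*(d - 5)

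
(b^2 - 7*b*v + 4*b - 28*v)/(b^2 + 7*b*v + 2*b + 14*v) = (b^2 - 7*b*v + 4*b - 28*v)/(b^2 + 7*b*v + 2*b + 14*v)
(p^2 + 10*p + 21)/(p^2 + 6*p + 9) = (p + 7)/(p + 3)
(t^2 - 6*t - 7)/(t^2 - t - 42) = (t + 1)/(t + 6)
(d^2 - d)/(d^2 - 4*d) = (d - 1)/(d - 4)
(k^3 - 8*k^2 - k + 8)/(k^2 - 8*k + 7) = (k^2 - 7*k - 8)/(k - 7)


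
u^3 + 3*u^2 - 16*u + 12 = (u - 2)*(u - 1)*(u + 6)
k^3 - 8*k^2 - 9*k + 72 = (k - 8)*(k - 3)*(k + 3)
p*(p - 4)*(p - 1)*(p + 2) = p^4 - 3*p^3 - 6*p^2 + 8*p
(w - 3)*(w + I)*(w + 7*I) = w^3 - 3*w^2 + 8*I*w^2 - 7*w - 24*I*w + 21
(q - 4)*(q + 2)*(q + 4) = q^3 + 2*q^2 - 16*q - 32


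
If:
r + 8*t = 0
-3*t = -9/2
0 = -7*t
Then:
No Solution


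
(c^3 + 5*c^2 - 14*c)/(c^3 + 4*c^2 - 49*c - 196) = c*(c - 2)/(c^2 - 3*c - 28)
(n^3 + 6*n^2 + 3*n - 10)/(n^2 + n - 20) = (n^2 + n - 2)/(n - 4)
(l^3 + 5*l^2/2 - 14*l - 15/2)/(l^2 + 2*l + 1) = (2*l^3 + 5*l^2 - 28*l - 15)/(2*(l^2 + 2*l + 1))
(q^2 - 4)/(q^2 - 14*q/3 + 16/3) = 3*(q + 2)/(3*q - 8)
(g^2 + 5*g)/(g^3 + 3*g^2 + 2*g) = (g + 5)/(g^2 + 3*g + 2)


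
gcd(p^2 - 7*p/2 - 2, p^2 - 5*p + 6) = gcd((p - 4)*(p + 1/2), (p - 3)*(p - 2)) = 1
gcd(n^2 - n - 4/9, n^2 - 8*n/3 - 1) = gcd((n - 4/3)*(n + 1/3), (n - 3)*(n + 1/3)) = n + 1/3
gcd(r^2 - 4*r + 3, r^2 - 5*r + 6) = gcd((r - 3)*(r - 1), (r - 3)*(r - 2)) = r - 3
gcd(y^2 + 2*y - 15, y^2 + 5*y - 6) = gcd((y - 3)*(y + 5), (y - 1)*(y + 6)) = 1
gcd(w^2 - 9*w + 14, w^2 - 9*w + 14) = w^2 - 9*w + 14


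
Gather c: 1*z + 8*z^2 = 8*z^2 + z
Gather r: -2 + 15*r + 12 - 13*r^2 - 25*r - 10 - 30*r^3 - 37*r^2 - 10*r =-30*r^3 - 50*r^2 - 20*r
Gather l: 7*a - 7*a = 0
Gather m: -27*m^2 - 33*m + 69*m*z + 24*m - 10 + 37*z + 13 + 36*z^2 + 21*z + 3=-27*m^2 + m*(69*z - 9) + 36*z^2 + 58*z + 6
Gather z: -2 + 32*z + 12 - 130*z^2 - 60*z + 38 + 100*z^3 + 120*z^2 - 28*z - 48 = 100*z^3 - 10*z^2 - 56*z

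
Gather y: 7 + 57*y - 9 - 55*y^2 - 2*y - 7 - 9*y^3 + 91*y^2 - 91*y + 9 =-9*y^3 + 36*y^2 - 36*y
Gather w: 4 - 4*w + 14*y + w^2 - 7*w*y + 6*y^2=w^2 + w*(-7*y - 4) + 6*y^2 + 14*y + 4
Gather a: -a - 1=-a - 1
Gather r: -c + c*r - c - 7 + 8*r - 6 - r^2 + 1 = -2*c - r^2 + r*(c + 8) - 12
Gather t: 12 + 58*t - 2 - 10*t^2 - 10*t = -10*t^2 + 48*t + 10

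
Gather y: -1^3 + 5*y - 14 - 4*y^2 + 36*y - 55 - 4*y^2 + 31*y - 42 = -8*y^2 + 72*y - 112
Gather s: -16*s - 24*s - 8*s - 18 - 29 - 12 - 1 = -48*s - 60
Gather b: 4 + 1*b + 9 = b + 13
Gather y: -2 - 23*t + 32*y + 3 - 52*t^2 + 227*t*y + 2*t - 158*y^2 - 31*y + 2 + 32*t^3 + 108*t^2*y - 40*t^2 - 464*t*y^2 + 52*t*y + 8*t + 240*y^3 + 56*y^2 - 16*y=32*t^3 - 92*t^2 - 13*t + 240*y^3 + y^2*(-464*t - 102) + y*(108*t^2 + 279*t - 15) + 3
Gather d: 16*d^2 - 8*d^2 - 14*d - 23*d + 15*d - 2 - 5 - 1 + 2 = 8*d^2 - 22*d - 6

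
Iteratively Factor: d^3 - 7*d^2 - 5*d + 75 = (d - 5)*(d^2 - 2*d - 15) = (d - 5)*(d + 3)*(d - 5)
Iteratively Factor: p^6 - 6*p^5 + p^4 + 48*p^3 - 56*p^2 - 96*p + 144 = (p - 2)*(p^5 - 4*p^4 - 7*p^3 + 34*p^2 + 12*p - 72) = (p - 2)*(p + 2)*(p^4 - 6*p^3 + 5*p^2 + 24*p - 36) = (p - 3)*(p - 2)*(p + 2)*(p^3 - 3*p^2 - 4*p + 12) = (p - 3)*(p - 2)^2*(p + 2)*(p^2 - p - 6) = (p - 3)*(p - 2)^2*(p + 2)^2*(p - 3)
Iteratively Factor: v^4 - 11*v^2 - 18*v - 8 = (v + 2)*(v^3 - 2*v^2 - 7*v - 4) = (v - 4)*(v + 2)*(v^2 + 2*v + 1) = (v - 4)*(v + 1)*(v + 2)*(v + 1)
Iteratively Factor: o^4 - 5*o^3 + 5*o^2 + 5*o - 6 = (o + 1)*(o^3 - 6*o^2 + 11*o - 6) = (o - 2)*(o + 1)*(o^2 - 4*o + 3) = (o - 3)*(o - 2)*(o + 1)*(o - 1)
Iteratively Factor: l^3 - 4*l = (l - 2)*(l^2 + 2*l) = (l - 2)*(l + 2)*(l)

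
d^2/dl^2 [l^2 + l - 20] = 2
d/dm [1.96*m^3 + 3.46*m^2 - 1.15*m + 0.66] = 5.88*m^2 + 6.92*m - 1.15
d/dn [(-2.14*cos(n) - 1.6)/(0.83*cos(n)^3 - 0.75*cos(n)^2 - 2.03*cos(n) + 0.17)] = (-3.5524*cos(n)^3 - 2.379*cos(n)^2 + 2.4*cos(n) + 3.6118)*sin(n)/(0.6889*cos(n)^6 - 1.245*cos(n)^5 - 2.8073*cos(n)^4 + 3.3272*cos(n)^3 + 3.8659*cos(n)^2 - 0.6902*cos(n) + 0.0289)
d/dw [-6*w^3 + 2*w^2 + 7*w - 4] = -18*w^2 + 4*w + 7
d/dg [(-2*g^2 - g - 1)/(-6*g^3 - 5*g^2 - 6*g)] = (-12*g^4 - 12*g^3 - 11*g^2 - 10*g - 6)/(g^2*(36*g^4 + 60*g^3 + 97*g^2 + 60*g + 36))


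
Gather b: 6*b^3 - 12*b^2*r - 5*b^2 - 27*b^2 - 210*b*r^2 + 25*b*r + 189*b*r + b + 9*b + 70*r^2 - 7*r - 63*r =6*b^3 + b^2*(-12*r - 32) + b*(-210*r^2 + 214*r + 10) + 70*r^2 - 70*r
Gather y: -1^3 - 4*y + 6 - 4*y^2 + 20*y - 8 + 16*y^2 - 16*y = 12*y^2 - 3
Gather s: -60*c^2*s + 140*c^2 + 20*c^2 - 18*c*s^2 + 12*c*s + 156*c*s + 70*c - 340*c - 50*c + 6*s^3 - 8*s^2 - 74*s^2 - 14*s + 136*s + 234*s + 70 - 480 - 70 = 160*c^2 - 320*c + 6*s^3 + s^2*(-18*c - 82) + s*(-60*c^2 + 168*c + 356) - 480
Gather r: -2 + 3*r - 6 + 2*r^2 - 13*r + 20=2*r^2 - 10*r + 12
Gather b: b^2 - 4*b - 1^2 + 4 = b^2 - 4*b + 3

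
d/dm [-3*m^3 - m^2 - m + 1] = -9*m^2 - 2*m - 1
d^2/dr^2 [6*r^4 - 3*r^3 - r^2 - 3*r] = 72*r^2 - 18*r - 2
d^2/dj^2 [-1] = 0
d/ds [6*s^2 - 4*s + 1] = 12*s - 4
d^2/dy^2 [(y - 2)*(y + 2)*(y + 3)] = 6*y + 6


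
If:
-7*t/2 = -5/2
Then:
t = 5/7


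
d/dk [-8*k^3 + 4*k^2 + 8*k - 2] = -24*k^2 + 8*k + 8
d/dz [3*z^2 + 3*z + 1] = 6*z + 3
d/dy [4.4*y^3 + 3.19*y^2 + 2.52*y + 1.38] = 13.2*y^2 + 6.38*y + 2.52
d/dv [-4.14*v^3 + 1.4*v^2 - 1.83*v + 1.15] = -12.42*v^2 + 2.8*v - 1.83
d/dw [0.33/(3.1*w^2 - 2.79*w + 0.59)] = (0.9207 - 2.046*w)/(3.1*w^2 - 2.79*w + 0.59)^2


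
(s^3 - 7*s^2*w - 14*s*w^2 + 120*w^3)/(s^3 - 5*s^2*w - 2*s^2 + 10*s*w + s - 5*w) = (s^2 - 2*s*w - 24*w^2)/(s^2 - 2*s + 1)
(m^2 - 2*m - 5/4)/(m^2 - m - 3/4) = (2*m - 5)/(2*m - 3)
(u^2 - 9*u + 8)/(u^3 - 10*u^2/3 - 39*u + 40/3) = 3*(u - 1)/(3*u^2 + 14*u - 5)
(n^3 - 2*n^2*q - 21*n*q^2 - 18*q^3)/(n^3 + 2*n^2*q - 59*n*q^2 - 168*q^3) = (-n^2 + 5*n*q + 6*q^2)/(-n^2 + n*q + 56*q^2)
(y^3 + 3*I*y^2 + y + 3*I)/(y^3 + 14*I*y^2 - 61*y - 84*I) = (y^2 + 1)/(y^2 + 11*I*y - 28)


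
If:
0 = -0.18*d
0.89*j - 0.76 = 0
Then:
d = 0.00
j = 0.85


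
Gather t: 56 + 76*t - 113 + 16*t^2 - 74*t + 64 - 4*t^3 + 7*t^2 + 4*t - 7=-4*t^3 + 23*t^2 + 6*t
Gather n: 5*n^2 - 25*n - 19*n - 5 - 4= 5*n^2 - 44*n - 9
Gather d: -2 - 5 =-7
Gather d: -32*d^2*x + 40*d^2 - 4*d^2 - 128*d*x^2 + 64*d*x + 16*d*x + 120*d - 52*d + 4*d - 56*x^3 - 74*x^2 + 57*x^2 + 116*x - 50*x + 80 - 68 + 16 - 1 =d^2*(36 - 32*x) + d*(-128*x^2 + 80*x + 72) - 56*x^3 - 17*x^2 + 66*x + 27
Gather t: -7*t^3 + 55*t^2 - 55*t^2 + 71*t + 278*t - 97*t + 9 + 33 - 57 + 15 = -7*t^3 + 252*t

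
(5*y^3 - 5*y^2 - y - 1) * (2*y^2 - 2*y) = 10*y^5 - 20*y^4 + 8*y^3 + 2*y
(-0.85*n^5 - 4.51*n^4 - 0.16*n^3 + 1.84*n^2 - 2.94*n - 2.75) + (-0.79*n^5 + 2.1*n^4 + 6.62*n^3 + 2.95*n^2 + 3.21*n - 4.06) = -1.64*n^5 - 2.41*n^4 + 6.46*n^3 + 4.79*n^2 + 0.27*n - 6.81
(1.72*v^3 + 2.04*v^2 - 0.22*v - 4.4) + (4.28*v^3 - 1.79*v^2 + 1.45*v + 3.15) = 6.0*v^3 + 0.25*v^2 + 1.23*v - 1.25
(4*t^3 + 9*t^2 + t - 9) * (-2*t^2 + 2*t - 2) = -8*t^5 - 10*t^4 + 8*t^3 + 2*t^2 - 20*t + 18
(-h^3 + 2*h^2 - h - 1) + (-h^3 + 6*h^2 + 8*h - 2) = -2*h^3 + 8*h^2 + 7*h - 3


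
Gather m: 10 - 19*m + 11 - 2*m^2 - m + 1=-2*m^2 - 20*m + 22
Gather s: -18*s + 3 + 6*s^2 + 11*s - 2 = 6*s^2 - 7*s + 1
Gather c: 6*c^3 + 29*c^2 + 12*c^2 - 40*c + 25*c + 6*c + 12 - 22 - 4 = 6*c^3 + 41*c^2 - 9*c - 14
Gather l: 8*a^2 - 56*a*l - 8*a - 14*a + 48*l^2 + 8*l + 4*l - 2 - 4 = 8*a^2 - 22*a + 48*l^2 + l*(12 - 56*a) - 6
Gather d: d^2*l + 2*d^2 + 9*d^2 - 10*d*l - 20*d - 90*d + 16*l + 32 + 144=d^2*(l + 11) + d*(-10*l - 110) + 16*l + 176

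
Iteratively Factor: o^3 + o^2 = (o + 1)*(o^2) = o*(o + 1)*(o)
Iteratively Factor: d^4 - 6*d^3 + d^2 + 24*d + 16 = (d + 1)*(d^3 - 7*d^2 + 8*d + 16) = (d - 4)*(d + 1)*(d^2 - 3*d - 4) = (d - 4)^2*(d + 1)*(d + 1)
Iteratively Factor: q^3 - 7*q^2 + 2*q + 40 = (q + 2)*(q^2 - 9*q + 20) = (q - 4)*(q + 2)*(q - 5)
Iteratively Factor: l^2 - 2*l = (l)*(l - 2)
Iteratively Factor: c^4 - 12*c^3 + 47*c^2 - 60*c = (c - 5)*(c^3 - 7*c^2 + 12*c) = (c - 5)*(c - 3)*(c^2 - 4*c) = c*(c - 5)*(c - 3)*(c - 4)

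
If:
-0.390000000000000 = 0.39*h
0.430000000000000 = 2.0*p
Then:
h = -1.00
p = 0.22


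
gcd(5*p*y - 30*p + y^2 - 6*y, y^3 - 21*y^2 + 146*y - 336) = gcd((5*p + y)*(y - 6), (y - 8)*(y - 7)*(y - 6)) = y - 6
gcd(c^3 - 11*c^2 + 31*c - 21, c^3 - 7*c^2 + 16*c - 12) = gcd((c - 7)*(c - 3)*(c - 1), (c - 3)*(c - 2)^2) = c - 3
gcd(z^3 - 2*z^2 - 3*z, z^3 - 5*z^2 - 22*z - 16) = z + 1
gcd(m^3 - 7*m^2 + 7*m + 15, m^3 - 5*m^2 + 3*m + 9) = m^2 - 2*m - 3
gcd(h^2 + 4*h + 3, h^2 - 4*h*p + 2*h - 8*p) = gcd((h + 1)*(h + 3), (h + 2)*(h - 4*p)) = 1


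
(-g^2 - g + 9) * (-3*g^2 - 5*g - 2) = 3*g^4 + 8*g^3 - 20*g^2 - 43*g - 18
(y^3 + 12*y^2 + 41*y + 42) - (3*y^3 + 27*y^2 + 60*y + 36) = -2*y^3 - 15*y^2 - 19*y + 6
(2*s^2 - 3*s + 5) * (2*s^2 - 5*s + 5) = 4*s^4 - 16*s^3 + 35*s^2 - 40*s + 25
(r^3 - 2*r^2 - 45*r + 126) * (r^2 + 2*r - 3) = r^5 - 52*r^3 + 42*r^2 + 387*r - 378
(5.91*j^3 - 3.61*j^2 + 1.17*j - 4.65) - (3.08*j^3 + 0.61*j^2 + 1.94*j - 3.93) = 2.83*j^3 - 4.22*j^2 - 0.77*j - 0.72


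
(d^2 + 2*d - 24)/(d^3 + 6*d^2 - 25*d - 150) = (d - 4)/(d^2 - 25)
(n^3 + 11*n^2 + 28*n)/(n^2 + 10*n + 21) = n*(n + 4)/(n + 3)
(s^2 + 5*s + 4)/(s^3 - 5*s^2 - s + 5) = (s + 4)/(s^2 - 6*s + 5)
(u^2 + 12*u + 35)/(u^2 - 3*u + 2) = (u^2 + 12*u + 35)/(u^2 - 3*u + 2)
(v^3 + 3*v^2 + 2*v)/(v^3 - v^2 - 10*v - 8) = v/(v - 4)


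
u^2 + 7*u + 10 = (u + 2)*(u + 5)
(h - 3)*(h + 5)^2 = h^3 + 7*h^2 - 5*h - 75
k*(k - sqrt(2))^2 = k^3 - 2*sqrt(2)*k^2 + 2*k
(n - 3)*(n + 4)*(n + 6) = n^3 + 7*n^2 - 6*n - 72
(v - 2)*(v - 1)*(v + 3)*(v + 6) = v^4 + 6*v^3 - 7*v^2 - 36*v + 36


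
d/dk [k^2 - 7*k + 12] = 2*k - 7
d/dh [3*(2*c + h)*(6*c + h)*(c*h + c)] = 3*c*(12*c^2 + 16*c*h + 8*c + 3*h^2 + 2*h)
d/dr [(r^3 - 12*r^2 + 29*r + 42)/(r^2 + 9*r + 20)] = (r^4 + 18*r^3 - 77*r^2 - 564*r + 202)/(r^4 + 18*r^3 + 121*r^2 + 360*r + 400)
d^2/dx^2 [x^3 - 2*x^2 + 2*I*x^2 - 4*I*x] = 6*x - 4 + 4*I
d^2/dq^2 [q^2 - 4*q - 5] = 2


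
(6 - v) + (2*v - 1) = v + 5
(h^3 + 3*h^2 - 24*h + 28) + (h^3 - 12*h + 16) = 2*h^3 + 3*h^2 - 36*h + 44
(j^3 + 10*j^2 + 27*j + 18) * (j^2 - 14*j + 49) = j^5 - 4*j^4 - 64*j^3 + 130*j^2 + 1071*j + 882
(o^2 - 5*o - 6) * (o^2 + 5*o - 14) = o^4 - 45*o^2 + 40*o + 84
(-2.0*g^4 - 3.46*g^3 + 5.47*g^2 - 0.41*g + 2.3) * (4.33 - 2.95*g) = 5.9*g^5 + 1.547*g^4 - 31.1183*g^3 + 24.8946*g^2 - 8.5603*g + 9.959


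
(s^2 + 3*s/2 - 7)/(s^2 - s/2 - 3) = (2*s + 7)/(2*s + 3)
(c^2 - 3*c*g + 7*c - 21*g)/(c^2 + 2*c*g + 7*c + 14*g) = (c - 3*g)/(c + 2*g)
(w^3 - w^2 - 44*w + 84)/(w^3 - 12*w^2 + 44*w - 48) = (w + 7)/(w - 4)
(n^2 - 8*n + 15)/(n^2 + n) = (n^2 - 8*n + 15)/(n*(n + 1))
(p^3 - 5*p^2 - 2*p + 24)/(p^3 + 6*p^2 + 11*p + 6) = (p^2 - 7*p + 12)/(p^2 + 4*p + 3)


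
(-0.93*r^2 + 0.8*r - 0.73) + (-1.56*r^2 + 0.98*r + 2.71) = -2.49*r^2 + 1.78*r + 1.98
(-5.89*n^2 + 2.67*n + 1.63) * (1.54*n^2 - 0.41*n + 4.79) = -9.0706*n^4 + 6.5267*n^3 - 26.7976*n^2 + 12.121*n + 7.8077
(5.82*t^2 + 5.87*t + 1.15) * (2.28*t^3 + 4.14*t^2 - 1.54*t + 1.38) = 13.2696*t^5 + 37.4784*t^4 + 17.961*t^3 + 3.7528*t^2 + 6.3296*t + 1.587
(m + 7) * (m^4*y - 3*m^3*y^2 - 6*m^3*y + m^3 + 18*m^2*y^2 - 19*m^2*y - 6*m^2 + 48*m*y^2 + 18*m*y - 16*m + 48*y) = m^5*y - 3*m^4*y^2 + m^4*y + m^4 - 3*m^3*y^2 - 61*m^3*y + m^3 + 174*m^2*y^2 - 115*m^2*y - 58*m^2 + 336*m*y^2 + 174*m*y - 112*m + 336*y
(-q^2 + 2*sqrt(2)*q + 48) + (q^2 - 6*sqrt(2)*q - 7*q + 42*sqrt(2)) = -7*q - 4*sqrt(2)*q + 48 + 42*sqrt(2)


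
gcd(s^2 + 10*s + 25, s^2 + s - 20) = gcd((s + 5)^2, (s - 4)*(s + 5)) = s + 5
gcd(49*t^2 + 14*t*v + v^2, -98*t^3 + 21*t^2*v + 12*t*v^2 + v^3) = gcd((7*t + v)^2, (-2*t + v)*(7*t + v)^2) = 49*t^2 + 14*t*v + v^2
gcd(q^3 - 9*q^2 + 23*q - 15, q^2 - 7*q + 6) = q - 1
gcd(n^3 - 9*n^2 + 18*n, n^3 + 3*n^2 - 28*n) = n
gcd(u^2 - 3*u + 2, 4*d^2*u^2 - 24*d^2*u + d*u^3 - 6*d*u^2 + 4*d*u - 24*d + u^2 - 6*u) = 1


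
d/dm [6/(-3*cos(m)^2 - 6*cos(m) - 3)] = -4*sin(m)/(cos(m) + 1)^3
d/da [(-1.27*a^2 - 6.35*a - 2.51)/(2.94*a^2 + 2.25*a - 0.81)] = (15.8115*a^2 + 16.8162*a + 10.791)/(8.6436*a^4 + 13.23*a^3 + 0.2997*a^2 - 3.645*a + 0.6561)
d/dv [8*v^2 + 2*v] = 16*v + 2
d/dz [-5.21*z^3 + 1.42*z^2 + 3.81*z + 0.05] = -15.63*z^2 + 2.84*z + 3.81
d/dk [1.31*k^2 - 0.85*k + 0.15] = 2.62*k - 0.85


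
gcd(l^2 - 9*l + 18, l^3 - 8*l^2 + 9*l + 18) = l^2 - 9*l + 18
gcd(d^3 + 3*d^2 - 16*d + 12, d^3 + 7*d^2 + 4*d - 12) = d^2 + 5*d - 6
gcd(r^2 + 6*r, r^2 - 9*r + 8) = 1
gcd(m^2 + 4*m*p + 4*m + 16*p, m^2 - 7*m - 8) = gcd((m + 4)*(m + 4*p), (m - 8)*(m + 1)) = 1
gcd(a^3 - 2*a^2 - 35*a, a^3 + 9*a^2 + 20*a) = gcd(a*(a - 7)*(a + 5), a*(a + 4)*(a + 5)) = a^2 + 5*a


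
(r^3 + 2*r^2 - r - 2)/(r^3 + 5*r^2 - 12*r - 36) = (r^2 - 1)/(r^2 + 3*r - 18)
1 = 1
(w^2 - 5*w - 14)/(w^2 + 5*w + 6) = (w - 7)/(w + 3)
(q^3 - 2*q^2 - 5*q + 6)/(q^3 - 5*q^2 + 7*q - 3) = (q + 2)/(q - 1)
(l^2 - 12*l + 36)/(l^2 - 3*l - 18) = (l - 6)/(l + 3)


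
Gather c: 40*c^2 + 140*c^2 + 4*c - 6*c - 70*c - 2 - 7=180*c^2 - 72*c - 9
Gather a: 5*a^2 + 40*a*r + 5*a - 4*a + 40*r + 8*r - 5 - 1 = 5*a^2 + a*(40*r + 1) + 48*r - 6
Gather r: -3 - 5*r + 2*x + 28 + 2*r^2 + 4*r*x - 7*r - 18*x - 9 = 2*r^2 + r*(4*x - 12) - 16*x + 16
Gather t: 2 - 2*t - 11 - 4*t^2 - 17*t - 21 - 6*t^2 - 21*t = -10*t^2 - 40*t - 30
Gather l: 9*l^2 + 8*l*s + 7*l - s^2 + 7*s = 9*l^2 + l*(8*s + 7) - s^2 + 7*s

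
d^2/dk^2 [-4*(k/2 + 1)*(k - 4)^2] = 24 - 12*k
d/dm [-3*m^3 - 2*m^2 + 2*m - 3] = -9*m^2 - 4*m + 2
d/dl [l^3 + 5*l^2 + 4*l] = 3*l^2 + 10*l + 4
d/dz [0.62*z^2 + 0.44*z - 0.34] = 1.24*z + 0.44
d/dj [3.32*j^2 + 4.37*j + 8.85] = 6.64*j + 4.37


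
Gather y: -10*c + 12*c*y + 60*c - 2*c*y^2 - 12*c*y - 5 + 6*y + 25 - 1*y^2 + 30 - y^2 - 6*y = 50*c + y^2*(-2*c - 2) + 50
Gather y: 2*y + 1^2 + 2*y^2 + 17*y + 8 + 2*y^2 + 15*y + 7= 4*y^2 + 34*y + 16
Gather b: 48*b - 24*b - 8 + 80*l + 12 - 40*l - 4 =24*b + 40*l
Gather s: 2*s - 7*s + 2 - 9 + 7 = -5*s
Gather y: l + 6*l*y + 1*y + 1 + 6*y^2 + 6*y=l + 6*y^2 + y*(6*l + 7) + 1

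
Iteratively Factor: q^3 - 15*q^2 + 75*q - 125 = (q - 5)*(q^2 - 10*q + 25) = (q - 5)^2*(q - 5)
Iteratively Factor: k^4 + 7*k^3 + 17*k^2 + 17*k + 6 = (k + 1)*(k^3 + 6*k^2 + 11*k + 6) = (k + 1)^2*(k^2 + 5*k + 6) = (k + 1)^2*(k + 3)*(k + 2)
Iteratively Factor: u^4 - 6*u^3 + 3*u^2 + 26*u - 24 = (u - 3)*(u^3 - 3*u^2 - 6*u + 8) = (u - 3)*(u - 1)*(u^2 - 2*u - 8) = (u - 3)*(u - 1)*(u + 2)*(u - 4)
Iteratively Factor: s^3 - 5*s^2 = (s - 5)*(s^2) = s*(s - 5)*(s)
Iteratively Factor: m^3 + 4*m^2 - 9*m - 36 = (m - 3)*(m^2 + 7*m + 12) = (m - 3)*(m + 3)*(m + 4)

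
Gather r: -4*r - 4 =-4*r - 4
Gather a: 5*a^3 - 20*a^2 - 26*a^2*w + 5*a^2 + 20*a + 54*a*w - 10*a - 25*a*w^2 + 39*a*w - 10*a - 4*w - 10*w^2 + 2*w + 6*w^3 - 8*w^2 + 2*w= 5*a^3 + a^2*(-26*w - 15) + a*(-25*w^2 + 93*w) + 6*w^3 - 18*w^2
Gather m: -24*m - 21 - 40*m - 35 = -64*m - 56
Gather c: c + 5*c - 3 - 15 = 6*c - 18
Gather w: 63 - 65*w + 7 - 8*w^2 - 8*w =-8*w^2 - 73*w + 70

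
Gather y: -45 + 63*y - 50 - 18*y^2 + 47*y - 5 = -18*y^2 + 110*y - 100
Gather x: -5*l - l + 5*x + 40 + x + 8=-6*l + 6*x + 48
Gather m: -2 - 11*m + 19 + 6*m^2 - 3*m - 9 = 6*m^2 - 14*m + 8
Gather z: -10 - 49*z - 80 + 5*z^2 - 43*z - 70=5*z^2 - 92*z - 160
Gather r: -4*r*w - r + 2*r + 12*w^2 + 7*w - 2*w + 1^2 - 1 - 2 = r*(1 - 4*w) + 12*w^2 + 5*w - 2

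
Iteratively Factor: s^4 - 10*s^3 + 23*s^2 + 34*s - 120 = (s - 5)*(s^3 - 5*s^2 - 2*s + 24) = (s - 5)*(s - 4)*(s^2 - s - 6) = (s - 5)*(s - 4)*(s - 3)*(s + 2)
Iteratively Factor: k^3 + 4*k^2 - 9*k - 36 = (k + 4)*(k^2 - 9) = (k - 3)*(k + 4)*(k + 3)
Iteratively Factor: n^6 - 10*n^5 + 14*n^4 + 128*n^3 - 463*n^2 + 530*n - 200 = (n + 4)*(n^5 - 14*n^4 + 70*n^3 - 152*n^2 + 145*n - 50) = (n - 1)*(n + 4)*(n^4 - 13*n^3 + 57*n^2 - 95*n + 50) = (n - 2)*(n - 1)*(n + 4)*(n^3 - 11*n^2 + 35*n - 25) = (n - 5)*(n - 2)*(n - 1)*(n + 4)*(n^2 - 6*n + 5) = (n - 5)*(n - 2)*(n - 1)^2*(n + 4)*(n - 5)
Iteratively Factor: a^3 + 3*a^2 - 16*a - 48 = (a + 3)*(a^2 - 16) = (a + 3)*(a + 4)*(a - 4)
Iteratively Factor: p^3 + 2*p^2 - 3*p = (p)*(p^2 + 2*p - 3) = p*(p + 3)*(p - 1)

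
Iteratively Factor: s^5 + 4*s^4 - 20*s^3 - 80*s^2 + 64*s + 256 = (s + 2)*(s^4 + 2*s^3 - 24*s^2 - 32*s + 128) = (s - 2)*(s + 2)*(s^3 + 4*s^2 - 16*s - 64) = (s - 4)*(s - 2)*(s + 2)*(s^2 + 8*s + 16) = (s - 4)*(s - 2)*(s + 2)*(s + 4)*(s + 4)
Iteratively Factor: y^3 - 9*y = (y + 3)*(y^2 - 3*y) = y*(y + 3)*(y - 3)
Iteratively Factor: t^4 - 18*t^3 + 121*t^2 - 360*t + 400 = (t - 4)*(t^3 - 14*t^2 + 65*t - 100) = (t - 5)*(t - 4)*(t^2 - 9*t + 20) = (t - 5)*(t - 4)^2*(t - 5)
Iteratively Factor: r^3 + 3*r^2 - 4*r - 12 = (r - 2)*(r^2 + 5*r + 6) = (r - 2)*(r + 2)*(r + 3)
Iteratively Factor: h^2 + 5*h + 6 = (h + 3)*(h + 2)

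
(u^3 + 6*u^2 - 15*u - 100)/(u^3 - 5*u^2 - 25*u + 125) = (u^2 + u - 20)/(u^2 - 10*u + 25)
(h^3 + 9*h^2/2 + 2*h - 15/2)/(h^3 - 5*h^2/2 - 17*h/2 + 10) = (h + 3)/(h - 4)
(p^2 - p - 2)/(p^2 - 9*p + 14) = (p + 1)/(p - 7)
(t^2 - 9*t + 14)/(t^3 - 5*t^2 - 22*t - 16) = (-t^2 + 9*t - 14)/(-t^3 + 5*t^2 + 22*t + 16)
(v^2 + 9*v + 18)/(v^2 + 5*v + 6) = (v + 6)/(v + 2)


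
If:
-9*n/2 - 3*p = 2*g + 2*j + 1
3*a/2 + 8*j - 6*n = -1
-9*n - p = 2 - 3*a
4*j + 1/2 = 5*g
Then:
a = 34/69 - 88*p/69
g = -3*p/23 - 5/46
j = -15*p/92 - 6/23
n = -37*p/69 - 4/69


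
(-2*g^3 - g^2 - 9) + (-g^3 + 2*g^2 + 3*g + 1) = -3*g^3 + g^2 + 3*g - 8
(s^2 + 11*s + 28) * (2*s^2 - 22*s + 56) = 2*s^4 - 130*s^2 + 1568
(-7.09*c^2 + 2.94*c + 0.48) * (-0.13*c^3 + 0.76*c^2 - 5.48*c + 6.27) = 0.9217*c^5 - 5.7706*c^4 + 41.0252*c^3 - 60.2007*c^2 + 15.8034*c + 3.0096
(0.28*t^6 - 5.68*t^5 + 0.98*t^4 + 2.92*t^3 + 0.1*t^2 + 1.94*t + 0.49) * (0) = 0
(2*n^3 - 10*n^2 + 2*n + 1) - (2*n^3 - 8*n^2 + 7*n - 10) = -2*n^2 - 5*n + 11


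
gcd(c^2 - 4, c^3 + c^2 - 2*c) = c + 2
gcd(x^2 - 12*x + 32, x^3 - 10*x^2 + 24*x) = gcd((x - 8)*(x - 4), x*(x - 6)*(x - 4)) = x - 4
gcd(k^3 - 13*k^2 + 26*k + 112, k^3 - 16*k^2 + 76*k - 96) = k - 8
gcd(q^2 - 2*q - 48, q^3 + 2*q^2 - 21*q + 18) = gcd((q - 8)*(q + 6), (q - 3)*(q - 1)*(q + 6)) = q + 6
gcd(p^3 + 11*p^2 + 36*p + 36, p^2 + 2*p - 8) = 1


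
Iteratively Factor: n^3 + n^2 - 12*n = (n - 3)*(n^2 + 4*n) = (n - 3)*(n + 4)*(n)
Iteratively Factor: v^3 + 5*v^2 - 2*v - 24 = (v + 4)*(v^2 + v - 6) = (v - 2)*(v + 4)*(v + 3)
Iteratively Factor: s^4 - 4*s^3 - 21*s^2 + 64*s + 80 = (s + 1)*(s^3 - 5*s^2 - 16*s + 80) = (s - 5)*(s + 1)*(s^2 - 16) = (s - 5)*(s + 1)*(s + 4)*(s - 4)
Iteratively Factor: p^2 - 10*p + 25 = (p - 5)*(p - 5)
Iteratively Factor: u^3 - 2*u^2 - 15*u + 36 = (u - 3)*(u^2 + u - 12) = (u - 3)^2*(u + 4)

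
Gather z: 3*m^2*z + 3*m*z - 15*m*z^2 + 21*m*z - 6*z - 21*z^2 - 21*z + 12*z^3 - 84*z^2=12*z^3 + z^2*(-15*m - 105) + z*(3*m^2 + 24*m - 27)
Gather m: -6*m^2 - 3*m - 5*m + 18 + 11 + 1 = -6*m^2 - 8*m + 30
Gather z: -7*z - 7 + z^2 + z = z^2 - 6*z - 7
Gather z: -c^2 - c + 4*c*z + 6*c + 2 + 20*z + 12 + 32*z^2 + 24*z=-c^2 + 5*c + 32*z^2 + z*(4*c + 44) + 14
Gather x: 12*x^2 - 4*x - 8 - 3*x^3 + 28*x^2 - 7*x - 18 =-3*x^3 + 40*x^2 - 11*x - 26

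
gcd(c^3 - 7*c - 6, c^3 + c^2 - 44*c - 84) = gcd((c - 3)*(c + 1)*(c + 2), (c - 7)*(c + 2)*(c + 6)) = c + 2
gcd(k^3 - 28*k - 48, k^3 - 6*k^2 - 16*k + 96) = k^2 - 2*k - 24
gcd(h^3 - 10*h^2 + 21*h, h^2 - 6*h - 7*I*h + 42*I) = 1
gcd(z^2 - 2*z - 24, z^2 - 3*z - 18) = z - 6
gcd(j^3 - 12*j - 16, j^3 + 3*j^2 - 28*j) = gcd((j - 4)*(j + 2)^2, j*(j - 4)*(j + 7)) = j - 4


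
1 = 1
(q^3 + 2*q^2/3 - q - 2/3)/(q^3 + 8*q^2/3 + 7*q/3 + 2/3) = (q - 1)/(q + 1)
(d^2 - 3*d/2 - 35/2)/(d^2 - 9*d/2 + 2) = (2*d^2 - 3*d - 35)/(2*d^2 - 9*d + 4)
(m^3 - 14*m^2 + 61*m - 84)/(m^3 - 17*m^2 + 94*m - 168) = (m - 3)/(m - 6)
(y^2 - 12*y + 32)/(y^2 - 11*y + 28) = (y - 8)/(y - 7)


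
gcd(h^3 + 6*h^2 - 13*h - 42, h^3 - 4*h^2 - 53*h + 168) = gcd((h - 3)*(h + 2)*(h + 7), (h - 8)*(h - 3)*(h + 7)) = h^2 + 4*h - 21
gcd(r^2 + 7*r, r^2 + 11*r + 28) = r + 7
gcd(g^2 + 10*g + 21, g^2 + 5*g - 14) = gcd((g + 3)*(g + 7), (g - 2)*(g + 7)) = g + 7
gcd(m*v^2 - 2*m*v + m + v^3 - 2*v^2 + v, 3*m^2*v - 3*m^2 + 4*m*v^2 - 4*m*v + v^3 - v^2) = m*v - m + v^2 - v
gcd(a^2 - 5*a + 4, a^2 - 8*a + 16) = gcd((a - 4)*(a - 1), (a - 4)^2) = a - 4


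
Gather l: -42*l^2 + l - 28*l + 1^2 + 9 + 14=-42*l^2 - 27*l + 24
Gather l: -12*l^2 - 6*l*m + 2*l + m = -12*l^2 + l*(2 - 6*m) + m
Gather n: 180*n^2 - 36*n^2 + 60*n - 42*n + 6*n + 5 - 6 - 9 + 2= 144*n^2 + 24*n - 8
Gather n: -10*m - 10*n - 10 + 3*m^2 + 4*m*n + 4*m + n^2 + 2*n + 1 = 3*m^2 - 6*m + n^2 + n*(4*m - 8) - 9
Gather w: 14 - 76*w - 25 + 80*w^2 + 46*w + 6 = 80*w^2 - 30*w - 5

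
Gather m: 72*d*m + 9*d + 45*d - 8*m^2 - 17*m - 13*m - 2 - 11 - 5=54*d - 8*m^2 + m*(72*d - 30) - 18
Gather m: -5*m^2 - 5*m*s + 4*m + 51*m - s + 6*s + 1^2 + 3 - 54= -5*m^2 + m*(55 - 5*s) + 5*s - 50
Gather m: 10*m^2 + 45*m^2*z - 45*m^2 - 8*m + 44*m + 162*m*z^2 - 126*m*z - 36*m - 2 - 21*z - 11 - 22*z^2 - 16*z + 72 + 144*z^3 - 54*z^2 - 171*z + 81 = m^2*(45*z - 35) + m*(162*z^2 - 126*z) + 144*z^3 - 76*z^2 - 208*z + 140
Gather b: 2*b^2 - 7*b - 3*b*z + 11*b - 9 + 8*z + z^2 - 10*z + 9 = 2*b^2 + b*(4 - 3*z) + z^2 - 2*z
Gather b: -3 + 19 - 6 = 10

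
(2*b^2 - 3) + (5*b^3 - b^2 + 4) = 5*b^3 + b^2 + 1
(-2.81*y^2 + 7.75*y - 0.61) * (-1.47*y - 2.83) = 4.1307*y^3 - 3.4402*y^2 - 21.0358*y + 1.7263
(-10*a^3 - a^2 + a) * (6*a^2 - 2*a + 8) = -60*a^5 + 14*a^4 - 72*a^3 - 10*a^2 + 8*a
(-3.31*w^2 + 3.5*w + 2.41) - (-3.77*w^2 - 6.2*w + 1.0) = 0.46*w^2 + 9.7*w + 1.41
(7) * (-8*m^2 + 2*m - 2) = -56*m^2 + 14*m - 14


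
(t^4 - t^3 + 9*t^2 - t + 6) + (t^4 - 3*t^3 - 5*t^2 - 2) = 2*t^4 - 4*t^3 + 4*t^2 - t + 4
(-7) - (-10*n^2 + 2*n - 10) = 10*n^2 - 2*n + 3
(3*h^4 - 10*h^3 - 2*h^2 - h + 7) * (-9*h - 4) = -27*h^5 + 78*h^4 + 58*h^3 + 17*h^2 - 59*h - 28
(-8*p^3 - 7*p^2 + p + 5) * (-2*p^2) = 16*p^5 + 14*p^4 - 2*p^3 - 10*p^2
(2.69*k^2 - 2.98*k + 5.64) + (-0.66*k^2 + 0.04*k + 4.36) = 2.03*k^2 - 2.94*k + 10.0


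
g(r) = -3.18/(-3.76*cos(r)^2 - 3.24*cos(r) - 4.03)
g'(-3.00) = 0.09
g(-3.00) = 0.71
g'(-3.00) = 0.09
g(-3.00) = 0.71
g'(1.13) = 0.50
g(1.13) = 0.52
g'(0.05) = 0.01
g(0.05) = 0.29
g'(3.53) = 0.25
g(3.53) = 0.75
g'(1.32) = 0.61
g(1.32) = 0.63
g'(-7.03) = -0.27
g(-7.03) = 0.38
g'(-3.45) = -0.20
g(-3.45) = 0.73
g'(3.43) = 0.19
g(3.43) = 0.73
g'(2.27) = -0.32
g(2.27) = 0.91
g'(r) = -3.18*(-7.52*sin(r)*cos(r) - 3.24*sin(r))/(-3.76*cos(r)^2 - 3.24*cos(r) - 4.03)^2 = (23.9136*cos(r) + 10.3032)*sin(r)/(3.76*cos(r)^2 + 3.24*cos(r) + 4.03)^2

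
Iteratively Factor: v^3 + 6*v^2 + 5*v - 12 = (v + 4)*(v^2 + 2*v - 3) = (v - 1)*(v + 4)*(v + 3)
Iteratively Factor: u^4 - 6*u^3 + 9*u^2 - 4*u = (u)*(u^3 - 6*u^2 + 9*u - 4) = u*(u - 4)*(u^2 - 2*u + 1) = u*(u - 4)*(u - 1)*(u - 1)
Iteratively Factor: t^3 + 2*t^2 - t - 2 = (t - 1)*(t^2 + 3*t + 2) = (t - 1)*(t + 2)*(t + 1)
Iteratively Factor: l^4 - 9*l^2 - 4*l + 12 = (l - 3)*(l^3 + 3*l^2 - 4) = (l - 3)*(l + 2)*(l^2 + l - 2) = (l - 3)*(l - 1)*(l + 2)*(l + 2)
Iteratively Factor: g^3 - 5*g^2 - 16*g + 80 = (g + 4)*(g^2 - 9*g + 20) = (g - 5)*(g + 4)*(g - 4)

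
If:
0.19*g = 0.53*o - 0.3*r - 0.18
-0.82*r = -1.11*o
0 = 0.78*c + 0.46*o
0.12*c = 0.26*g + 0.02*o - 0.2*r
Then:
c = 13.95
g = -16.37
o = -23.66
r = -32.02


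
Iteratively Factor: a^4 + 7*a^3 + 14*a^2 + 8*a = (a + 2)*(a^3 + 5*a^2 + 4*a) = (a + 2)*(a + 4)*(a^2 + a) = a*(a + 2)*(a + 4)*(a + 1)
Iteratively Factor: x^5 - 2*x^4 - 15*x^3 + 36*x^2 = (x)*(x^4 - 2*x^3 - 15*x^2 + 36*x) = x^2*(x^3 - 2*x^2 - 15*x + 36) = x^2*(x + 4)*(x^2 - 6*x + 9) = x^2*(x - 3)*(x + 4)*(x - 3)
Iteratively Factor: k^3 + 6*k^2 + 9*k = (k)*(k^2 + 6*k + 9) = k*(k + 3)*(k + 3)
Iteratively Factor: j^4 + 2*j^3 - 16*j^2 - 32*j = (j + 2)*(j^3 - 16*j) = j*(j + 2)*(j^2 - 16) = j*(j - 4)*(j + 2)*(j + 4)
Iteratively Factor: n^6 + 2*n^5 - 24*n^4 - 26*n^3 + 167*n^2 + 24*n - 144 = (n + 4)*(n^5 - 2*n^4 - 16*n^3 + 38*n^2 + 15*n - 36) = (n + 1)*(n + 4)*(n^4 - 3*n^3 - 13*n^2 + 51*n - 36) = (n + 1)*(n + 4)^2*(n^3 - 7*n^2 + 15*n - 9) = (n - 1)*(n + 1)*(n + 4)^2*(n^2 - 6*n + 9) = (n - 3)*(n - 1)*(n + 1)*(n + 4)^2*(n - 3)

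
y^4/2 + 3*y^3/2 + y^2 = y^2*(y/2 + 1)*(y + 1)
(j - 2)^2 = j^2 - 4*j + 4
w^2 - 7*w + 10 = (w - 5)*(w - 2)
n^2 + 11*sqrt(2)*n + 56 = (n + 4*sqrt(2))*(n + 7*sqrt(2))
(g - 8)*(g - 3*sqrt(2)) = g^2 - 8*g - 3*sqrt(2)*g + 24*sqrt(2)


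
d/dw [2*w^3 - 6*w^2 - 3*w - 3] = 6*w^2 - 12*w - 3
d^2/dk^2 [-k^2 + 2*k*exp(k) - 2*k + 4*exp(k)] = 2*k*exp(k) + 8*exp(k) - 2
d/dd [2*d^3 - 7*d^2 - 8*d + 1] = 6*d^2 - 14*d - 8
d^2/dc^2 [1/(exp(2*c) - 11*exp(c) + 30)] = ((11 - 4*exp(c))*(exp(2*c) - 11*exp(c) + 30) + 2*(2*exp(c) - 11)^2*exp(c))*exp(c)/(exp(2*c) - 11*exp(c) + 30)^3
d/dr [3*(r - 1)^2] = 6*r - 6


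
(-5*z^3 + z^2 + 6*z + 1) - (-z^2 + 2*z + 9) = -5*z^3 + 2*z^2 + 4*z - 8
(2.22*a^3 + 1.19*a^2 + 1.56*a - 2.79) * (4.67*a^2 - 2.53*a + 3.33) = 10.3674*a^5 - 0.0593000000000004*a^4 + 11.6671*a^3 - 13.0134*a^2 + 12.2535*a - 9.2907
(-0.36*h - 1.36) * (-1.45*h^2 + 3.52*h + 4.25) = 0.522*h^3 + 0.7048*h^2 - 6.3172*h - 5.78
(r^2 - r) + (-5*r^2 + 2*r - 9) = -4*r^2 + r - 9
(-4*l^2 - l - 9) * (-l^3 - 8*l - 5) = 4*l^5 + l^4 + 41*l^3 + 28*l^2 + 77*l + 45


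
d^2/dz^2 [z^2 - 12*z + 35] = 2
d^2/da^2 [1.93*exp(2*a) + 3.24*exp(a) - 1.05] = (7.72*exp(a) + 3.24)*exp(a)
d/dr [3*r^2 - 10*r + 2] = 6*r - 10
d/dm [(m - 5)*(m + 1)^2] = 3*(m - 3)*(m + 1)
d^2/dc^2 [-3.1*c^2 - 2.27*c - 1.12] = -6.20000000000000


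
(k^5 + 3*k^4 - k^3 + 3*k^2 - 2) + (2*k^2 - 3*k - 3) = k^5 + 3*k^4 - k^3 + 5*k^2 - 3*k - 5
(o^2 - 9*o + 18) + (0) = o^2 - 9*o + 18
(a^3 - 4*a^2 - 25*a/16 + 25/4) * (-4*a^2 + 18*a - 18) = -4*a^5 + 34*a^4 - 335*a^3/4 + 151*a^2/8 + 1125*a/8 - 225/2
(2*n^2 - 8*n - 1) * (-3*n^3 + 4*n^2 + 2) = -6*n^5 + 32*n^4 - 29*n^3 - 16*n - 2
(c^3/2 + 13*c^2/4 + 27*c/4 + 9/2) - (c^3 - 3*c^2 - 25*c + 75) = -c^3/2 + 25*c^2/4 + 127*c/4 - 141/2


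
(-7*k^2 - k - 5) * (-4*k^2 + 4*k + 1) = 28*k^4 - 24*k^3 + 9*k^2 - 21*k - 5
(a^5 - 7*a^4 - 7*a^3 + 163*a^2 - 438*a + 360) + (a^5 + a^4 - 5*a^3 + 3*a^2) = 2*a^5 - 6*a^4 - 12*a^3 + 166*a^2 - 438*a + 360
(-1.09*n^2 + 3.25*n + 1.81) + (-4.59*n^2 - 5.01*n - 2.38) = -5.68*n^2 - 1.76*n - 0.57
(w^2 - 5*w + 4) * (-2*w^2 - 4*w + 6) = -2*w^4 + 6*w^3 + 18*w^2 - 46*w + 24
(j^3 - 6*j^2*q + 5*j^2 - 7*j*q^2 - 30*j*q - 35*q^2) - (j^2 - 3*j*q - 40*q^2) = j^3 - 6*j^2*q + 4*j^2 - 7*j*q^2 - 27*j*q + 5*q^2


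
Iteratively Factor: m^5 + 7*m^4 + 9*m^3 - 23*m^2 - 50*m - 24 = (m + 4)*(m^4 + 3*m^3 - 3*m^2 - 11*m - 6) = (m - 2)*(m + 4)*(m^3 + 5*m^2 + 7*m + 3) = (m - 2)*(m + 3)*(m + 4)*(m^2 + 2*m + 1) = (m - 2)*(m + 1)*(m + 3)*(m + 4)*(m + 1)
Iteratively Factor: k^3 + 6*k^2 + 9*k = (k)*(k^2 + 6*k + 9) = k*(k + 3)*(k + 3)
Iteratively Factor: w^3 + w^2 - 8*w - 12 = (w + 2)*(w^2 - w - 6) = (w + 2)^2*(w - 3)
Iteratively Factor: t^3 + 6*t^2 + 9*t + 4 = (t + 1)*(t^2 + 5*t + 4) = (t + 1)*(t + 4)*(t + 1)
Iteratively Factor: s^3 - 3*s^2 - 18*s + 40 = (s - 2)*(s^2 - s - 20) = (s - 2)*(s + 4)*(s - 5)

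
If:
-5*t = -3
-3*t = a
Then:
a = -9/5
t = 3/5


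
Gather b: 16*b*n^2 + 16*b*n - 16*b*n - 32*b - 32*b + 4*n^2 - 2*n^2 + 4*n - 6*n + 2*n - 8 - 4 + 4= b*(16*n^2 - 64) + 2*n^2 - 8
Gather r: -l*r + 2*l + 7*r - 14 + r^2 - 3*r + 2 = 2*l + r^2 + r*(4 - l) - 12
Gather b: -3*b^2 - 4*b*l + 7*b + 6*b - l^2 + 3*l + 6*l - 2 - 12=-3*b^2 + b*(13 - 4*l) - l^2 + 9*l - 14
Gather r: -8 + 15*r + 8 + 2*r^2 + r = 2*r^2 + 16*r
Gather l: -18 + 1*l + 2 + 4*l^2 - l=4*l^2 - 16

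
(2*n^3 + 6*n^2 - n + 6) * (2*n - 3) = 4*n^4 + 6*n^3 - 20*n^2 + 15*n - 18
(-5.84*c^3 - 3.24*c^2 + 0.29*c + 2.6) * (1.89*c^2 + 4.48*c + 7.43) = -11.0376*c^5 - 32.2868*c^4 - 57.3583*c^3 - 17.86*c^2 + 13.8027*c + 19.318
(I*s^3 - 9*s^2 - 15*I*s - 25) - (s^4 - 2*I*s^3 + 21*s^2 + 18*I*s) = -s^4 + 3*I*s^3 - 30*s^2 - 33*I*s - 25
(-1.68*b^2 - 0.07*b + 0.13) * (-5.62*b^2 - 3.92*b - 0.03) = 9.4416*b^4 + 6.979*b^3 - 0.4058*b^2 - 0.5075*b - 0.0039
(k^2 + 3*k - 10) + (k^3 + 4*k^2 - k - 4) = k^3 + 5*k^2 + 2*k - 14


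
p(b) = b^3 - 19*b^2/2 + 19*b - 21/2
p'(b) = 3*b^2 - 19*b + 19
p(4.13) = -23.63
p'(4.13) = -8.30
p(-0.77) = -31.22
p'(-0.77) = 35.41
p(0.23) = -6.62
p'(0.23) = 14.79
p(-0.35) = -18.36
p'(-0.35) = 26.02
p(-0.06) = -11.67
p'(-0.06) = 20.15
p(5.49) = -27.05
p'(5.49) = 5.11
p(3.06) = -12.66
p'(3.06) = -11.05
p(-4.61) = -397.96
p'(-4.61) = 170.35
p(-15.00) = -5808.00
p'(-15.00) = 979.00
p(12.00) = 577.50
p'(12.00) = 223.00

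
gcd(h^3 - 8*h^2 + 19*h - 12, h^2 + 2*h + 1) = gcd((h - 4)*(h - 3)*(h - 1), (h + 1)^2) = 1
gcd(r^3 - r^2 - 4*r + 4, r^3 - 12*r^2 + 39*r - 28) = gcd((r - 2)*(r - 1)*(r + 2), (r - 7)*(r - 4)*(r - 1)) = r - 1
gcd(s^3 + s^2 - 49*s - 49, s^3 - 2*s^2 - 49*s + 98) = s^2 - 49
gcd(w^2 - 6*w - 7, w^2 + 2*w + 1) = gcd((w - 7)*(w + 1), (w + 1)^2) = w + 1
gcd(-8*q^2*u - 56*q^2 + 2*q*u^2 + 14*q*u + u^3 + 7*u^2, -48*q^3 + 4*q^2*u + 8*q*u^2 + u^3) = 8*q^2 - 2*q*u - u^2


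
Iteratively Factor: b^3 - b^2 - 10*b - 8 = (b - 4)*(b^2 + 3*b + 2) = (b - 4)*(b + 1)*(b + 2)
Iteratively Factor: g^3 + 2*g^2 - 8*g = (g - 2)*(g^2 + 4*g) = g*(g - 2)*(g + 4)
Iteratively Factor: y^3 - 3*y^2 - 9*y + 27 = (y - 3)*(y^2 - 9) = (y - 3)^2*(y + 3)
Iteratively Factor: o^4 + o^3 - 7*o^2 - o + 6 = (o + 3)*(o^3 - 2*o^2 - o + 2) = (o + 1)*(o + 3)*(o^2 - 3*o + 2) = (o - 2)*(o + 1)*(o + 3)*(o - 1)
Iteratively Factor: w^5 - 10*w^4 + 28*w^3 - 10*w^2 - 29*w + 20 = (w - 1)*(w^4 - 9*w^3 + 19*w^2 + 9*w - 20) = (w - 1)^2*(w^3 - 8*w^2 + 11*w + 20) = (w - 5)*(w - 1)^2*(w^2 - 3*w - 4) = (w - 5)*(w - 4)*(w - 1)^2*(w + 1)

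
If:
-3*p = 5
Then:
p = -5/3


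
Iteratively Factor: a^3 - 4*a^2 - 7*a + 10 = (a - 5)*(a^2 + a - 2) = (a - 5)*(a - 1)*(a + 2)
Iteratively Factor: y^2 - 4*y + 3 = (y - 1)*(y - 3)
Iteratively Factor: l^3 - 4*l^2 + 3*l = (l - 1)*(l^2 - 3*l) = (l - 3)*(l - 1)*(l)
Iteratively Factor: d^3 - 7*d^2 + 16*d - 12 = (d - 3)*(d^2 - 4*d + 4) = (d - 3)*(d - 2)*(d - 2)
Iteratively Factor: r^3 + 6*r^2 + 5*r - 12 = (r - 1)*(r^2 + 7*r + 12) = (r - 1)*(r + 3)*(r + 4)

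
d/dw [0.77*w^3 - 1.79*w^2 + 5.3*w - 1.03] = 2.31*w^2 - 3.58*w + 5.3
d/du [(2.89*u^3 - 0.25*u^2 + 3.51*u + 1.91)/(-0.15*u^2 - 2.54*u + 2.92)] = (-0.4335*u^4 - 14.6812*u^3 + 26.4779*u^2 - 0.886999999999999*u + 15.1006)/(0.0225*u^4 + 0.762*u^3 + 5.5756*u^2 - 14.8336*u + 8.5264)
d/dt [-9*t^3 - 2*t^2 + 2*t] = -27*t^2 - 4*t + 2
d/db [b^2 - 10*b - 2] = 2*b - 10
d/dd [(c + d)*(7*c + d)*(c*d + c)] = c*(7*c^2 + 16*c*d + 8*c + 3*d^2 + 2*d)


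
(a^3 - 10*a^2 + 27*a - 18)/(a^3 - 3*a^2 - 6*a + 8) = (a^2 - 9*a + 18)/(a^2 - 2*a - 8)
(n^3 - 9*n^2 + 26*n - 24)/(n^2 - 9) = (n^2 - 6*n + 8)/(n + 3)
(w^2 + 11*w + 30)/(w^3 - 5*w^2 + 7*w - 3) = (w^2 + 11*w + 30)/(w^3 - 5*w^2 + 7*w - 3)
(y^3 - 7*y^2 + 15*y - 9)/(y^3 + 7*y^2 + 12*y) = (y^3 - 7*y^2 + 15*y - 9)/(y*(y^2 + 7*y + 12))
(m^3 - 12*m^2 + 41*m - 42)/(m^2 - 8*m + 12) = (m^2 - 10*m + 21)/(m - 6)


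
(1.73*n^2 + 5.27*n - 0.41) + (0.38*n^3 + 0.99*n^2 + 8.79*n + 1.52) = 0.38*n^3 + 2.72*n^2 + 14.06*n + 1.11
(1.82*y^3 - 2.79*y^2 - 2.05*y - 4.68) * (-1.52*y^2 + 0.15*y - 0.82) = -2.7664*y^5 + 4.5138*y^4 + 1.2051*y^3 + 9.0939*y^2 + 0.979*y + 3.8376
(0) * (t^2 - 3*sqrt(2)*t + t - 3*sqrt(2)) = 0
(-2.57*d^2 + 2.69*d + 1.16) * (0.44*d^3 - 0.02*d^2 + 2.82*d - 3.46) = -1.1308*d^5 + 1.235*d^4 - 6.7908*d^3 + 16.4548*d^2 - 6.0362*d - 4.0136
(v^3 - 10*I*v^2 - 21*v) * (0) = 0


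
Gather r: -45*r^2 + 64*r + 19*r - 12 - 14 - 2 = -45*r^2 + 83*r - 28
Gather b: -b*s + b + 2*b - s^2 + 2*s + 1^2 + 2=b*(3 - s) - s^2 + 2*s + 3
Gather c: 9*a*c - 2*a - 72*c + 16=-2*a + c*(9*a - 72) + 16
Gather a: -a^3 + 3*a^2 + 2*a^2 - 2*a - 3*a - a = -a^3 + 5*a^2 - 6*a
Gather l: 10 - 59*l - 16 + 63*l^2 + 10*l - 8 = 63*l^2 - 49*l - 14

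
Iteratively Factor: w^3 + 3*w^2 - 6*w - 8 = (w - 2)*(w^2 + 5*w + 4) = (w - 2)*(w + 4)*(w + 1)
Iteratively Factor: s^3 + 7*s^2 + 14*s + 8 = (s + 1)*(s^2 + 6*s + 8) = (s + 1)*(s + 2)*(s + 4)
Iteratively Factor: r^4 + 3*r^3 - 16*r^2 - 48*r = (r + 4)*(r^3 - r^2 - 12*r) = (r + 3)*(r + 4)*(r^2 - 4*r) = r*(r + 3)*(r + 4)*(r - 4)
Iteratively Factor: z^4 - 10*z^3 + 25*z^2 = (z)*(z^3 - 10*z^2 + 25*z) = z^2*(z^2 - 10*z + 25) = z^2*(z - 5)*(z - 5)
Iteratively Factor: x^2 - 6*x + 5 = (x - 1)*(x - 5)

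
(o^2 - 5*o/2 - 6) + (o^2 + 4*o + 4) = 2*o^2 + 3*o/2 - 2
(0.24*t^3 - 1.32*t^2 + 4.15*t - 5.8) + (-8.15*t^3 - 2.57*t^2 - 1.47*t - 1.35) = -7.91*t^3 - 3.89*t^2 + 2.68*t - 7.15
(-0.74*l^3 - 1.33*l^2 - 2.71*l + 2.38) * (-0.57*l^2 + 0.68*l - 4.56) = 0.4218*l^5 + 0.2549*l^4 + 4.0147*l^3 + 2.8654*l^2 + 13.976*l - 10.8528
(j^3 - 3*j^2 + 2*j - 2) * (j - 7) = j^4 - 10*j^3 + 23*j^2 - 16*j + 14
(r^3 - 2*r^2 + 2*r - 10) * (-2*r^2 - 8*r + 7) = -2*r^5 - 4*r^4 + 19*r^3 - 10*r^2 + 94*r - 70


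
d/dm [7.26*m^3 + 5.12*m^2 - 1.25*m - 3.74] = 21.78*m^2 + 10.24*m - 1.25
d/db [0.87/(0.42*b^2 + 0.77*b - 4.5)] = (-0.7308*b - 0.6699)/(0.42*b^2 + 0.77*b - 4.5)^2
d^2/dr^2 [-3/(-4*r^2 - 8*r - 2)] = 6*(-2*r^2 - 4*r + 8*(r + 1)^2 - 1)/(2*r^2 + 4*r + 1)^3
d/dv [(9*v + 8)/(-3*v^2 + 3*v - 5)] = 3*(9*v^2 + 16*v - 23)/(9*v^4 - 18*v^3 + 39*v^2 - 30*v + 25)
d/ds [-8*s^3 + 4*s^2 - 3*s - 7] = -24*s^2 + 8*s - 3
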